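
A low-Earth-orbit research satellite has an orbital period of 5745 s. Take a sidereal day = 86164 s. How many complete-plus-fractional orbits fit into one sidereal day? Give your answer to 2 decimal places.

15.00

Orbits per sidereal day = 86164 / 5745.0 = 14.998.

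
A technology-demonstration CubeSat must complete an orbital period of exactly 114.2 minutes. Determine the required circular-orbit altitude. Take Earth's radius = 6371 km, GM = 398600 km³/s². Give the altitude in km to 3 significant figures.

T = 114.2 min = 6852.0 s.
From T = 2π√(a³/μ): a = (μ T²/4π²)^(1/3) = (398600 × 6852.0² / 4π²)^(1/3) = 7797 km.
Altitude h = a − R = 7797 − 6371 = 1426 km.

1430 km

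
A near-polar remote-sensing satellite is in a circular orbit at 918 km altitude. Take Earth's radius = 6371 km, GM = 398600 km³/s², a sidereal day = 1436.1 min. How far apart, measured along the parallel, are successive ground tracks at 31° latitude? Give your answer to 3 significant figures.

Semi-major axis a = 6371 + 918 = 7289 km. Period T = 2π√(a³/μ) = 2π√(7289³/398600) = 6193.2 s = 103.22 min.
Node shift per orbit = (6193.2/86166) × 360° = 25.87°.
Equatorial spacing = 25.87 × 111.2 km/° = 2877 km.
At 31° latitude, spacing = 2877 × cos(31°) = 2466 km.

2470 km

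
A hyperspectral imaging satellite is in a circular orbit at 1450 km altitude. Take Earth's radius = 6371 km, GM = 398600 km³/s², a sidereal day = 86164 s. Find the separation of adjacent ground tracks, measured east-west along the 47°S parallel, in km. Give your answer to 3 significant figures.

2180 km

Semi-major axis a = 6371 + 1450 = 7821 km. Period T = 2π√(a³/μ) = 2π√(7821³/398600) = 6883.4 s = 114.72 min.
Node shift per orbit = (6883.4/86164) × 360° = 28.76°.
Equatorial spacing = 28.76 × 111.2 km/° = 3198 km.
At 47° latitude, spacing = 3198 × cos(47°) = 2181 km.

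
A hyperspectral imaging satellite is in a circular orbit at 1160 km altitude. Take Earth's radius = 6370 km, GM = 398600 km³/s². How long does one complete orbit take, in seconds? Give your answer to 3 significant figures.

Semi-major axis a = 6370 + 1160 = 7530 km. Period T = 2π√(a³/μ) = 2π√(7530³/398600) = 6502.8 s = 108.38 min.

6500 seconds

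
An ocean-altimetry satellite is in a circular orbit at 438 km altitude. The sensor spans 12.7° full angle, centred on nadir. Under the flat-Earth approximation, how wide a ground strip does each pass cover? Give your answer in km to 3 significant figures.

97.5 km

Half-angle = 12.7°/2 = 6.35°.
Swath width ≈ 2h·tan(θ/2) = 2 × 438 × tan(6.35°) = 97.5 km.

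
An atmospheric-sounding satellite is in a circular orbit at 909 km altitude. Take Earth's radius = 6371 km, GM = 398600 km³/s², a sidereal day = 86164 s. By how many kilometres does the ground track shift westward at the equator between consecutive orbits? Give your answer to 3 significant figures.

2870 km

Semi-major axis a = 6371 + 909 = 7280 km. Period T = 2π√(a³/μ) = 2π√(7280³/398600) = 6181.7 s = 103.03 min.
During one orbit Earth rotates (6181.7 / 86164) × 360° = 25.83°.
At the equator that is 25.83° × (2π·6371/360) km/° = 25.83 × 111.2 = 2872 km.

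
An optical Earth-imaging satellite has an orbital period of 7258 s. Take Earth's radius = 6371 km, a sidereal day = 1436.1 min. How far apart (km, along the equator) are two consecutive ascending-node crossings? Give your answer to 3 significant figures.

3370 km

During one orbit Earth rotates (7258.0 / 86166) × 360° = 30.32°.
At the equator that is 30.32° × (2π·6371/360) km/° = 30.32 × 111.2 = 3372 km.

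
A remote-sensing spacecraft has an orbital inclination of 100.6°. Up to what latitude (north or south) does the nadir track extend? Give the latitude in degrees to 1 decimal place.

79.4°

Retrograde orbit: the ground track reaches ±(180° − i) = ±(180 − 100.6) = ±79.4°.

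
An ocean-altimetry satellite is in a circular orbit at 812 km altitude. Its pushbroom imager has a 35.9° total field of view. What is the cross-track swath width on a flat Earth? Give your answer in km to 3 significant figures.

526 km

Half-angle = 35.9°/2 = 17.95°.
Swath width ≈ 2h·tan(θ/2) = 2 × 812 × tan(17.95°) = 526.1 km.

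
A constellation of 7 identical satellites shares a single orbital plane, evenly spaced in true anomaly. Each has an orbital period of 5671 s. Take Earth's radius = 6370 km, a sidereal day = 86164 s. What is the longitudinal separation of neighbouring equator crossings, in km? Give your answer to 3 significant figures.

376 km

Single-satellite node shift = (5671.0/86164) × 360° = 23.69°.
With 7 satellites evenly phased, successive equator crossings are 23.69/7 = 3.385° apart.
That is 3.385 × 111.2 = 376 km at the equator.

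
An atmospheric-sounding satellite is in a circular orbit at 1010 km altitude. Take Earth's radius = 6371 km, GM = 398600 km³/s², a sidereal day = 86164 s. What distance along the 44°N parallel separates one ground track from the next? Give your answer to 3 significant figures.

Semi-major axis a = 6371 + 1010 = 7381 km. Period T = 2π√(a³/μ) = 2π√(7381³/398600) = 6310.8 s = 105.18 min.
Node shift per orbit = (6310.8/86164) × 360° = 26.37°.
Equatorial spacing = 26.37 × 111.2 km/° = 2932 km.
At 44° latitude, spacing = 2932 × cos(44°) = 2109 km.

2110 km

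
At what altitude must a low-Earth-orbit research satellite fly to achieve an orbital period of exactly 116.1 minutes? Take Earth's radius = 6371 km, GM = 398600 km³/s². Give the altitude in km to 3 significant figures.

T = 116.1 min = 6966.0 s.
From T = 2π√(a³/μ): a = (μ T²/4π²)^(1/3) = (398600 × 6966.0² / 4π²)^(1/3) = 7883 km.
Altitude h = a − R = 7883 − 6371 = 1512 km.

1510 km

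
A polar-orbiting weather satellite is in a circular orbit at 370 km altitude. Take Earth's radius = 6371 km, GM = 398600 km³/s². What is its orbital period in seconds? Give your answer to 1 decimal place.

5508.0 seconds

Semi-major axis a = 6371 + 370 = 6741 km. Period T = 2π√(a³/μ) = 2π√(6741³/398600) = 5508.0 s = 91.80 min.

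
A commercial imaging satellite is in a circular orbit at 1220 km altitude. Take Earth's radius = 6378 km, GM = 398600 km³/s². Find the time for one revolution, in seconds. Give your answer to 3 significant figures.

6590 seconds

Semi-major axis a = 6378 + 1220 = 7598 km. Period T = 2π√(a³/μ) = 2π√(7598³/398600) = 6591.1 s = 109.85 min.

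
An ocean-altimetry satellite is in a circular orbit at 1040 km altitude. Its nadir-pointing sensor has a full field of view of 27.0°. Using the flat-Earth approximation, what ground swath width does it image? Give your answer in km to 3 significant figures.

499 km

Half-angle = 27.0°/2 = 13.5°.
Swath width ≈ 2h·tan(θ/2) = 2 × 1040 × tan(13.5°) = 499.4 km.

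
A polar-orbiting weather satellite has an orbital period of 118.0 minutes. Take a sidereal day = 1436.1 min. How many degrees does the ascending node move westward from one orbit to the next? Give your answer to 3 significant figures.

T = 118.0 min = 7080.0 s.
During one orbit Earth rotates (7080.0 / 86166) × 360° = 29.58°.

29.6°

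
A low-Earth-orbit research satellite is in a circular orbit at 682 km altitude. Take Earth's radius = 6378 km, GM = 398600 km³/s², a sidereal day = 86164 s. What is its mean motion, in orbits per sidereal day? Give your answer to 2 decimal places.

14.60

Semi-major axis a = 6378 + 682 = 7060 km. Period T = 2π√(a³/μ) = 2π√(7060³/398600) = 5903.6 s = 98.39 min.
Orbits per sidereal day = 86164 / 5903.6 = 14.595.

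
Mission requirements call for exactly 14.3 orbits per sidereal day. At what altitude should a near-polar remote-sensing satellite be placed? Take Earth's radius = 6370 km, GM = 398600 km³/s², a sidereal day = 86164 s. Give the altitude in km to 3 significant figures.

787 km

Required period T = 86164 / 14.3 = 6025.5 s.
From T = 2π√(a³/μ): a = (μ T²/4π²)^(1/3) = (398600 × 6025.5² / 4π²)^(1/3) = 7157 km.
Altitude h = a − R = 7157 − 6370 = 787 km.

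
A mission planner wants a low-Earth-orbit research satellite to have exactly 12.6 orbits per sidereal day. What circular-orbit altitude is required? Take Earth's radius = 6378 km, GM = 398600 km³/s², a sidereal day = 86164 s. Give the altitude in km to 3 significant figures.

1410 km

Required period T = 86164 / 12.6 = 6838.4 s.
From T = 2π√(a³/μ): a = (μ T²/4π²)^(1/3) = (398600 × 6838.4² / 4π²)^(1/3) = 7787 km.
Altitude h = a − R = 7787 − 6378 = 1409 km.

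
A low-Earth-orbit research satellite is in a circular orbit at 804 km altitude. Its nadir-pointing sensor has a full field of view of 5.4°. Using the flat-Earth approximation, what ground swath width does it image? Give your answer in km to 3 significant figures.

75.8 km

Half-angle = 5.4°/2 = 2.7°.
Swath width ≈ 2h·tan(θ/2) = 2 × 804 × tan(2.7°) = 75.8 km.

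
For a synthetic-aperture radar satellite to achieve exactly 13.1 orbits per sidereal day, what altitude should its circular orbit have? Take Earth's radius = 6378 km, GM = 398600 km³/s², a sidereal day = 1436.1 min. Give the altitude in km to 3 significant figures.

Required period T = 86166 / 13.1 = 6577.6 s.
From T = 2π√(a³/μ): a = (μ T²/4π²)^(1/3) = (398600 × 6577.6² / 4π²)^(1/3) = 7588 km.
Altitude h = a − R = 7588 − 6378 = 1210 km.

1210 km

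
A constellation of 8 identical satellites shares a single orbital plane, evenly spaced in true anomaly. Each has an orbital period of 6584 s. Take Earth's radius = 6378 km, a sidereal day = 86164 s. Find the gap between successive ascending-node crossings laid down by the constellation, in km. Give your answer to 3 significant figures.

Single-satellite node shift = (6584.0/86164) × 360° = 27.51°.
With 8 satellites evenly phased, successive equator crossings are 27.51/8 = 3.439° apart.
That is 3.439 × 111.3 = 383 km at the equator.

383 km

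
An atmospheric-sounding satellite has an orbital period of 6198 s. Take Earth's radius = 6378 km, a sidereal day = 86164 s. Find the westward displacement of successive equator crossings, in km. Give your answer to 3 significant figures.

2880 km

During one orbit Earth rotates (6198.0 / 86164) × 360° = 25.90°.
At the equator that is 25.90° × (2π·6378/360) km/° = 25.90 × 111.3 = 2883 km.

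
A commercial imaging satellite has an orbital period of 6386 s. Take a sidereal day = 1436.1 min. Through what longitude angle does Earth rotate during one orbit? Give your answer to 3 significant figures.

During one orbit Earth rotates (6386.0 / 86166) × 360° = 26.68°.

26.7°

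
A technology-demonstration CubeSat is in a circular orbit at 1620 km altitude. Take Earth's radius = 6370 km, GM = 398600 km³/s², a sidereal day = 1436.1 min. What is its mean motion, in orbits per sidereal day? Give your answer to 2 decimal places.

Semi-major axis a = 6370 + 1620 = 7990 km. Period T = 2π√(a³/μ) = 2π√(7990³/398600) = 7107.7 s = 118.46 min.
Orbits per sidereal day = 86166 / 7107.7 = 12.123.

12.12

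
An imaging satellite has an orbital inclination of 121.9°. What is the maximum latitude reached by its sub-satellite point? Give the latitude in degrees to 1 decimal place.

Retrograde orbit: the ground track reaches ±(180° − i) = ±(180 − 121.9) = ±58.1°.

58.1°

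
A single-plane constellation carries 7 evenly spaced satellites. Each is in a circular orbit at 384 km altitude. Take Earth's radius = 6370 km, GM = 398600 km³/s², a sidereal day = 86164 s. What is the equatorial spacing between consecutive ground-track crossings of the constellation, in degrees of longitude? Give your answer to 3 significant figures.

3.30°

Semi-major axis a = 6370 + 384 = 6754 km. Period T = 2π√(a³/μ) = 2π√(6754³/398600) = 5524.0 s = 92.07 min.
Single-satellite node shift = (5524.0/86164) × 360° = 23.08°.
With 7 satellites evenly phased, successive equator crossings are 23.08/7 = 3.297° apart.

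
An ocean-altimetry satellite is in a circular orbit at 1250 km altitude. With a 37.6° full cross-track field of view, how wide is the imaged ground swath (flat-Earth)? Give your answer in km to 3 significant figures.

Half-angle = 37.6°/2 = 18.8°.
Swath width ≈ 2h·tan(θ/2) = 2 × 1250 × tan(18.8°) = 851.1 km.

851 km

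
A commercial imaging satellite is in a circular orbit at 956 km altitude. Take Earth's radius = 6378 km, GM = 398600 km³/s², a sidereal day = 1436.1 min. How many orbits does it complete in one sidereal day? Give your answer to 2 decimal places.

Semi-major axis a = 6378 + 956 = 7334 km. Period T = 2π√(a³/μ) = 2π√(7334³/398600) = 6250.6 s = 104.18 min.
Orbits per sidereal day = 86166 / 6250.6 = 13.785.

13.79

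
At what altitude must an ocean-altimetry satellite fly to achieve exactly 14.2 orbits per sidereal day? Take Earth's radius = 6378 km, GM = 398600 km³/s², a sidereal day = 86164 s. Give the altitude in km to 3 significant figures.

Required period T = 86164 / 14.2 = 6067.9 s.
From T = 2π√(a³/μ): a = (μ T²/4π²)^(1/3) = (398600 × 6067.9² / 4π²)^(1/3) = 7190 km.
Altitude h = a − R = 7190 − 6378 = 812 km.

812 km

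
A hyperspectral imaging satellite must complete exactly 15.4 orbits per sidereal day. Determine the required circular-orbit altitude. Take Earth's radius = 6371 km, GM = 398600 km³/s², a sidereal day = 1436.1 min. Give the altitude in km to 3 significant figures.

441 km

Required period T = 86166 / 15.4 = 5595.2 s.
From T = 2π√(a³/μ): a = (μ T²/4π²)^(1/3) = (398600 × 5595.2² / 4π²)^(1/3) = 6812 km.
Altitude h = a − R = 6812 − 6371 = 441 km.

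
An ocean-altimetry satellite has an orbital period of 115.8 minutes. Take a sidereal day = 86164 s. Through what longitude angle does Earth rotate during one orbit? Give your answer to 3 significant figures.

T = 115.8 min = 6948.0 s.
During one orbit Earth rotates (6948.0 / 86164) × 360° = 29.03°.

29.0°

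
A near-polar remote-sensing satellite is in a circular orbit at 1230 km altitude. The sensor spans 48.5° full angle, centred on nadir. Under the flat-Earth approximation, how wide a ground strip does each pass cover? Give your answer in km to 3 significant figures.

Half-angle = 48.5°/2 = 24.25°.
Swath width ≈ 2h·tan(θ/2) = 2 × 1230 × tan(24.25°) = 1108.1 km.

1110 km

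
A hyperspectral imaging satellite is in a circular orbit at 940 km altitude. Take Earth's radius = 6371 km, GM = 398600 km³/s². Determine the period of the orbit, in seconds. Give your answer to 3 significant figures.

6220 seconds

Semi-major axis a = 6371 + 940 = 7311 km. Period T = 2π√(a³/μ) = 2π√(7311³/398600) = 6221.2 s = 103.69 min.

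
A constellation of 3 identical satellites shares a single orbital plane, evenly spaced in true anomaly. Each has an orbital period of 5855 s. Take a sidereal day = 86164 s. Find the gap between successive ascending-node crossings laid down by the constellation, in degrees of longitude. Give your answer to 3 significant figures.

Single-satellite node shift = (5855.0/86164) × 360° = 24.46°.
With 3 satellites evenly phased, successive equator crossings are 24.46/3 = 8.154° apart.

8.15°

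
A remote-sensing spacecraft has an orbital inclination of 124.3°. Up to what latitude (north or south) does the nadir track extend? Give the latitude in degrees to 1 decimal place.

55.7°

Retrograde orbit: the ground track reaches ±(180° − i) = ±(180 − 124.3) = ±55.7°.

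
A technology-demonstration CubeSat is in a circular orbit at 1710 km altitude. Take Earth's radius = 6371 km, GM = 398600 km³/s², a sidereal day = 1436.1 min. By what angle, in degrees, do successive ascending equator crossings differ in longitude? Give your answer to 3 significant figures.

Semi-major axis a = 6371 + 1710 = 8081 km. Period T = 2π√(a³/μ) = 2π√(8081³/398600) = 7229.5 s = 120.49 min.
During one orbit Earth rotates (7229.5 / 86166) × 360° = 30.20°.

30.2°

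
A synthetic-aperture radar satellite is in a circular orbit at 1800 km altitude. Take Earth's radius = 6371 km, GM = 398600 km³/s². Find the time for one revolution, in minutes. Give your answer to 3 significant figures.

Semi-major axis a = 6371 + 1800 = 8171 km. Period T = 2π√(a³/μ) = 2π√(8171³/398600) = 7350.6 s = 122.51 min.

123 min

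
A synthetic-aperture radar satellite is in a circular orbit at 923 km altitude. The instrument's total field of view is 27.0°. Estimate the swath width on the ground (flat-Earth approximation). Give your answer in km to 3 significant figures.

Half-angle = 27.0°/2 = 13.5°.
Swath width ≈ 2h·tan(θ/2) = 2 × 923 × tan(13.5°) = 443.2 km.

443 km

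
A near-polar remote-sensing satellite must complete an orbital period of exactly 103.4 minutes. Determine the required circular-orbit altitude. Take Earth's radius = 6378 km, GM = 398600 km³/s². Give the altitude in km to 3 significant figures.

919 km

T = 103.4 min = 6204.0 s.
From T = 2π√(a³/μ): a = (μ T²/4π²)^(1/3) = (398600 × 6204.0² / 4π²)^(1/3) = 7297 km.
Altitude h = a − R = 7297 − 6378 = 919 km.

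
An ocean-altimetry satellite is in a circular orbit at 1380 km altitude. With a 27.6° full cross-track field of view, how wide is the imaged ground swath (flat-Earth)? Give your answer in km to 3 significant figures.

Half-angle = 27.6°/2 = 13.8°.
Swath width ≈ 2h·tan(θ/2) = 2 × 1380 × tan(13.8°) = 677.9 km.

678 km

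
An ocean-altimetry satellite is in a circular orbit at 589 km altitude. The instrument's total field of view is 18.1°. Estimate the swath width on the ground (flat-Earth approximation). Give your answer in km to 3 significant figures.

188 km

Half-angle = 18.1°/2 = 9.05°.
Swath width ≈ 2h·tan(θ/2) = 2 × 589 × tan(9.05°) = 187.6 km.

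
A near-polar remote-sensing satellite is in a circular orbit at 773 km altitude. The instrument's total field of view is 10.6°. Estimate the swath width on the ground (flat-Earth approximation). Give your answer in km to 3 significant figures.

Half-angle = 10.6°/2 = 5.3°.
Swath width ≈ 2h·tan(θ/2) = 2 × 773 × tan(5.3°) = 143.4 km.

143 km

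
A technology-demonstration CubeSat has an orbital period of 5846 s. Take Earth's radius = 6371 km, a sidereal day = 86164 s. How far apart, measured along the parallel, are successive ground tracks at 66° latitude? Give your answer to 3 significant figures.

1100 km

Node shift per orbit = (5846.0/86164) × 360° = 24.43°.
Equatorial spacing = 24.43 × 111.2 km/° = 2716 km.
At 66° latitude, spacing = 2716 × cos(66°) = 1105 km.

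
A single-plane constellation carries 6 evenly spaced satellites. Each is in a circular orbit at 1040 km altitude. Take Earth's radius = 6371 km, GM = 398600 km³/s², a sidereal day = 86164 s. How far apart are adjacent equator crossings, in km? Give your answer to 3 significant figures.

Semi-major axis a = 6371 + 1040 = 7411 km. Period T = 2π√(a³/μ) = 2π√(7411³/398600) = 6349.3 s = 105.82 min.
Single-satellite node shift = (6349.3/86164) × 360° = 26.53°.
With 6 satellites evenly phased, successive equator crossings are 26.53/6 = 4.421° apart.
That is 4.421 × 111.2 = 492 km at the equator.

492 km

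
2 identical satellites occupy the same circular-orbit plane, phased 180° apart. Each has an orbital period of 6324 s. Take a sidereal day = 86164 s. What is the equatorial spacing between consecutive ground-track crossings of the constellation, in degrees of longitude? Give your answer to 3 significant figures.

13.2°

Single-satellite node shift = (6324.0/86164) × 360° = 26.42°.
With 2 satellites evenly phased, successive equator crossings are 26.42/2 = 13.211° apart.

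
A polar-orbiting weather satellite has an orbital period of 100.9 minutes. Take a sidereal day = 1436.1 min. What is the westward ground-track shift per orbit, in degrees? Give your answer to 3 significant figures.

T = 100.9 min = 6054.0 s.
During one orbit Earth rotates (6054.0 / 86166) × 360° = 25.29°.

25.3°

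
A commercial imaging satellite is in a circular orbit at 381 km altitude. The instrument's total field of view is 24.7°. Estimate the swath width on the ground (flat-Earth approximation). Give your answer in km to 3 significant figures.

167 km

Half-angle = 24.7°/2 = 12.35°.
Swath width ≈ 2h·tan(θ/2) = 2 × 381 × tan(12.35°) = 166.8 km.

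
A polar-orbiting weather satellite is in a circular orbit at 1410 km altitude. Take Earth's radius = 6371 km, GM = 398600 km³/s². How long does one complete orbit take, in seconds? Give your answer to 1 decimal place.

Semi-major axis a = 6371 + 1410 = 7781 km. Period T = 2π√(a³/μ) = 2π√(7781³/398600) = 6830.7 s = 113.84 min.

6830.7 seconds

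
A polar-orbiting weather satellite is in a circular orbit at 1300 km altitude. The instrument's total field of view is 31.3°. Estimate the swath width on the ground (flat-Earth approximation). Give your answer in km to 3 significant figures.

Half-angle = 31.3°/2 = 15.65°.
Swath width ≈ 2h·tan(θ/2) = 2 × 1300 × tan(15.65°) = 728.4 km.

728 km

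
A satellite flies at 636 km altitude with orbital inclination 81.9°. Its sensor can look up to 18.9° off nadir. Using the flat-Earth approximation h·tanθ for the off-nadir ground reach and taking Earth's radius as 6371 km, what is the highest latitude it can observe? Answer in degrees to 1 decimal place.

83.9°

For a prograde orbit the ground track reaches latitude ±i = ±81.9°.
Sensor half-swath on the ground ≈ 636·tan(18.9°) = 218 km = 1.96° of latitude.
Maximum observable latitude ≈ 81.9 + 1.96 = 83.9°.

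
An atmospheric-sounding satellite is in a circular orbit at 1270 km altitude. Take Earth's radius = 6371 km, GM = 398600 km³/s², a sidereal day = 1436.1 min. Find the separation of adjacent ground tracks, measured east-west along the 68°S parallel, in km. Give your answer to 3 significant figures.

1160 km

Semi-major axis a = 6371 + 1270 = 7641 km. Period T = 2π√(a³/μ) = 2π√(7641³/398600) = 6647.2 s = 110.79 min.
Node shift per orbit = (6647.2/86166) × 360° = 27.77°.
Equatorial spacing = 27.77 × 111.2 km/° = 3088 km.
At 68° latitude, spacing = 3088 × cos(68°) = 1157 km.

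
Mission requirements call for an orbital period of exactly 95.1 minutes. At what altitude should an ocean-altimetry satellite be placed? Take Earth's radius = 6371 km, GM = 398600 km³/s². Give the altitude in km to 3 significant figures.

531 km

T = 95.1 min = 5706.0 s.
From T = 2π√(a³/μ): a = (μ T²/4π²)^(1/3) = (398600 × 5706.0² / 4π²)^(1/3) = 6902 km.
Altitude h = a − R = 6902 − 6371 = 531 km.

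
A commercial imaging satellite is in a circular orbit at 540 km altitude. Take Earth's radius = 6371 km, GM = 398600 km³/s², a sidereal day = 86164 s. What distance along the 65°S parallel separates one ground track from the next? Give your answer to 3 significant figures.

Semi-major axis a = 6371 + 540 = 6911 km. Period T = 2π√(a³/μ) = 2π√(6911³/398600) = 5717.7 s = 95.30 min.
Node shift per orbit = (5717.7/86164) × 360° = 23.89°.
Equatorial spacing = 23.89 × 111.2 km/° = 2656 km.
At 65° latitude, spacing = 2656 × cos(65°) = 1123 km.

1120 km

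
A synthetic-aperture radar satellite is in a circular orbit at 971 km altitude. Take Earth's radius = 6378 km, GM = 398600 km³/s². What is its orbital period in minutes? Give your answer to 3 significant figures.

Semi-major axis a = 6378 + 971 = 7349 km. Period T = 2π√(a³/μ) = 2π√(7349³/398600) = 6269.8 s = 104.50 min.

104 min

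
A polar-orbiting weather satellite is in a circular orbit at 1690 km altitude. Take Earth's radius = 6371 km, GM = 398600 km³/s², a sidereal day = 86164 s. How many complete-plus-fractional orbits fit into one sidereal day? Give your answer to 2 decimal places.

Semi-major axis a = 6371 + 1690 = 8061 km. Period T = 2π√(a³/μ) = 2π√(8061³/398600) = 7202.7 s = 120.04 min.
Orbits per sidereal day = 86164 / 7202.7 = 11.963.

11.96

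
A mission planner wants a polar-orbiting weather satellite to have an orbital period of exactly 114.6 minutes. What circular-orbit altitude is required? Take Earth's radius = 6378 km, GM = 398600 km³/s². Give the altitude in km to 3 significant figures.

1440 km

T = 114.6 min = 6876.0 s.
From T = 2π√(a³/μ): a = (μ T²/4π²)^(1/3) = (398600 × 6876.0² / 4π²)^(1/3) = 7815 km.
Altitude h = a − R = 7815 − 6378 = 1437 km.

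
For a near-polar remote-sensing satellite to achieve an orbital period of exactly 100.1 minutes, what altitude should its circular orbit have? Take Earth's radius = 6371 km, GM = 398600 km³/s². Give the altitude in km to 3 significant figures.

T = 100.1 min = 6006.0 s.
From T = 2π√(a³/μ): a = (μ T²/4π²)^(1/3) = (398600 × 6006.0² / 4π²)^(1/3) = 7141 km.
Altitude h = a − R = 7141 − 6371 = 770 km.

770 km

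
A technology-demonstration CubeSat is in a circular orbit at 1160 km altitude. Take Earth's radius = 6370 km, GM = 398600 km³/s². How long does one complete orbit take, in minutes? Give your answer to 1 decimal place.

Semi-major axis a = 6370 + 1160 = 7530 km. Period T = 2π√(a³/μ) = 2π√(7530³/398600) = 6502.8 s = 108.38 min.

108.4 min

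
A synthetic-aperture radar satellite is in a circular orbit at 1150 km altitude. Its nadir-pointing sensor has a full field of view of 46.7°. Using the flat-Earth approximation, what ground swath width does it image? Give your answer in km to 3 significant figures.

Half-angle = 46.7°/2 = 23.35°.
Swath width ≈ 2h·tan(θ/2) = 2 × 1150 × tan(23.35°) = 992.9 km.

993 km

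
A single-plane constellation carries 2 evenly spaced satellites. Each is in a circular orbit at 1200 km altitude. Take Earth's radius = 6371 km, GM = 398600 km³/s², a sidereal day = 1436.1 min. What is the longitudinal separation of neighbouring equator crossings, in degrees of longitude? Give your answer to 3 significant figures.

Semi-major axis a = 6371 + 1200 = 7571 km. Period T = 2π√(a³/μ) = 2π√(7571³/398600) = 6556.0 s = 109.27 min.
Single-satellite node shift = (6556.0/86166) × 360° = 27.39°.
With 2 satellites evenly phased, successive equator crossings are 27.39/2 = 13.695° apart.

13.7°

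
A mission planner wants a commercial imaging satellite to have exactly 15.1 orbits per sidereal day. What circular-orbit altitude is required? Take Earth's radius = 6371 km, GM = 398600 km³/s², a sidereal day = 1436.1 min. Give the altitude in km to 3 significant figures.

531 km

Required period T = 86166 / 15.1 = 5706.4 s.
From T = 2π√(a³/μ): a = (μ T²/4π²)^(1/3) = (398600 × 5706.4² / 4π²)^(1/3) = 6902 km.
Altitude h = a − R = 6902 − 6371 = 531 km.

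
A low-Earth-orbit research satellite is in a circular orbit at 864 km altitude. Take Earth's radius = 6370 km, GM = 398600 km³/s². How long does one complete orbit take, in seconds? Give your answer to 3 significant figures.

6120 seconds

Semi-major axis a = 6370 + 864 = 7234 km. Period T = 2π√(a³/μ) = 2π√(7234³/398600) = 6123.2 s = 102.05 min.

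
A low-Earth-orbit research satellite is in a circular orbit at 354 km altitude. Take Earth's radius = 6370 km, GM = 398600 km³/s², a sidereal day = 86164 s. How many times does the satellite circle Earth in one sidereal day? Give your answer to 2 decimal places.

Semi-major axis a = 6370 + 354 = 6724 km. Period T = 2π√(a³/μ) = 2π√(6724³/398600) = 5487.2 s = 91.45 min.
Orbits per sidereal day = 86164 / 5487.2 = 15.703.

15.70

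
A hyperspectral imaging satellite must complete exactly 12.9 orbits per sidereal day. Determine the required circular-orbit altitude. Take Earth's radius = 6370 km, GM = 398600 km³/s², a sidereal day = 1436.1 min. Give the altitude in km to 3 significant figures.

Required period T = 86166 / 12.9 = 6679.5 s.
From T = 2π√(a³/μ): a = (μ T²/4π²)^(1/3) = (398600 × 6679.5² / 4π²)^(1/3) = 7666 km.
Altitude h = a − R = 7666 − 6370 = 1296 km.

1300 km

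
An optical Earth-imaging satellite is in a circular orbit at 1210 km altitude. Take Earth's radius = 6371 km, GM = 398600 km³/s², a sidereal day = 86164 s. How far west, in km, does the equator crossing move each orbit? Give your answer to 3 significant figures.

3050 km

Semi-major axis a = 6371 + 1210 = 7581 km. Period T = 2π√(a³/μ) = 2π√(7581³/398600) = 6569.0 s = 109.48 min.
During one orbit Earth rotates (6569.0 / 86164) × 360° = 27.45°.
At the equator that is 27.45° × (2π·6371/360) km/° = 27.45 × 111.2 = 3052 km.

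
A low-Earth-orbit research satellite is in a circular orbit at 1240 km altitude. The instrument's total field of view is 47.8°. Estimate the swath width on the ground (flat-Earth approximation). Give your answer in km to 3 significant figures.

1100 km

Half-angle = 47.8°/2 = 23.9°.
Swath width ≈ 2h·tan(θ/2) = 2 × 1240 × tan(23.9°) = 1099.0 km.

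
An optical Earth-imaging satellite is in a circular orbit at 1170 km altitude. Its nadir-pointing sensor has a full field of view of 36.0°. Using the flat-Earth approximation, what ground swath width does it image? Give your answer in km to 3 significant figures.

Half-angle = 36.0°/2 = 18°.
Swath width ≈ 2h·tan(θ/2) = 2 × 1170 × tan(18°) = 760.3 km.

760 km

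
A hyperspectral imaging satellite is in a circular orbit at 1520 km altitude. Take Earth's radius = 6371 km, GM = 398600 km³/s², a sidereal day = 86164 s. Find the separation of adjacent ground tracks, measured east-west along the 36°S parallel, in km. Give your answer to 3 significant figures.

Semi-major axis a = 6371 + 1520 = 7891 km. Period T = 2π√(a³/μ) = 2π√(7891³/398600) = 6976.0 s = 116.27 min.
Node shift per orbit = (6976.0/86164) × 360° = 29.15°.
Equatorial spacing = 29.15 × 111.2 km/° = 3241 km.
At 36° latitude, spacing = 3241 × cos(36°) = 2622 km.

2620 km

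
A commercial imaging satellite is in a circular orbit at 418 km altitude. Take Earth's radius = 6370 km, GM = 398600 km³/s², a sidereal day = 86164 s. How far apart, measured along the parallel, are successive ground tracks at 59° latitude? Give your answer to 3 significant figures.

1330 km

Semi-major axis a = 6370 + 418 = 6788 km. Period T = 2π√(a³/μ) = 2π√(6788³/398600) = 5565.8 s = 92.76 min.
Node shift per orbit = (5565.8/86164) × 360° = 23.25°.
Equatorial spacing = 23.25 × 111.2 km/° = 2585 km.
At 59° latitude, spacing = 2585 × cos(59°) = 1332 km.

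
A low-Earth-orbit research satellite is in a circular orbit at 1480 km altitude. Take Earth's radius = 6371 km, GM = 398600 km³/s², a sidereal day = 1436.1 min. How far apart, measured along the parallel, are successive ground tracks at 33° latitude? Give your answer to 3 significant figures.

Semi-major axis a = 6371 + 1480 = 7851 km. Period T = 2π√(a³/μ) = 2π√(7851³/398600) = 6923.1 s = 115.38 min.
Node shift per orbit = (6923.1/86166) × 360° = 28.92°.
Equatorial spacing = 28.92 × 111.2 km/° = 3216 km.
At 33° latitude, spacing = 3216 × cos(33°) = 2697 km.

2700 km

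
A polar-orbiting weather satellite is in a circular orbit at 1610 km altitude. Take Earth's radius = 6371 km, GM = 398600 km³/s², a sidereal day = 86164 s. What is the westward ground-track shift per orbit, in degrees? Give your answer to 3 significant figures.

Semi-major axis a = 6371 + 1610 = 7981 km. Period T = 2π√(a³/μ) = 2π√(7981³/398600) = 7095.7 s = 118.26 min.
During one orbit Earth rotates (7095.7 / 86164) × 360° = 29.65°.

29.6°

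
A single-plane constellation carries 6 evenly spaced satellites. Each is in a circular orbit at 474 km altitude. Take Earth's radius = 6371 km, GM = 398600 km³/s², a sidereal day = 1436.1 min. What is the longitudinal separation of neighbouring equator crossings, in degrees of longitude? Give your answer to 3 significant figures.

Semi-major axis a = 6371 + 474 = 6845 km. Period T = 2π√(a³/μ) = 2π√(6845³/398600) = 5636.0 s = 93.93 min.
Single-satellite node shift = (5636.0/86166) × 360° = 23.55°.
With 6 satellites evenly phased, successive equator crossings are 23.55/6 = 3.925° apart.

3.92°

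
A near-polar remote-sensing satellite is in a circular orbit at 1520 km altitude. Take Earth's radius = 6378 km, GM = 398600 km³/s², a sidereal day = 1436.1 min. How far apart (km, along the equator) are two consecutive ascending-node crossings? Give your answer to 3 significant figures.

Semi-major axis a = 6378 + 1520 = 7898 km. Period T = 2π√(a³/μ) = 2π√(7898³/398600) = 6985.3 s = 116.42 min.
During one orbit Earth rotates (6985.3 / 86166) × 360° = 29.18°.
At the equator that is 29.18° × (2π·6378/360) km/° = 29.18 × 111.3 = 3249 km.

3250 km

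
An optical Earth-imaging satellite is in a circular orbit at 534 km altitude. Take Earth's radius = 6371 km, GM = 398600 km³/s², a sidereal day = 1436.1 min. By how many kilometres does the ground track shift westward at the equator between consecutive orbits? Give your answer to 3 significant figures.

Semi-major axis a = 6371 + 534 = 6905 km. Period T = 2π√(a³/μ) = 2π√(6905³/398600) = 5710.3 s = 95.17 min.
During one orbit Earth rotates (5710.3 / 86166) × 360° = 23.86°.
At the equator that is 23.86° × (2π·6371/360) km/° = 23.86 × 111.2 = 2653 km.

2650 km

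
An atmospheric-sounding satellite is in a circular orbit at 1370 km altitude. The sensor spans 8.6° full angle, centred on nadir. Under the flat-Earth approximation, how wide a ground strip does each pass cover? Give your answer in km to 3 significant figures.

206 km

Half-angle = 8.6°/2 = 4.3°.
Swath width ≈ 2h·tan(θ/2) = 2 × 1370 × tan(4.3°) = 206.0 km.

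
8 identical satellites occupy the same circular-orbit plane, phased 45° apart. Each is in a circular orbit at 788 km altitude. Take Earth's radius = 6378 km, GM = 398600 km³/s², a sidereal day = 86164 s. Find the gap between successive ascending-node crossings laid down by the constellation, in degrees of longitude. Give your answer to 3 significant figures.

3.15°

Semi-major axis a = 6378 + 788 = 7166 km. Period T = 2π√(a³/μ) = 2π√(7166³/398600) = 6037.1 s = 100.62 min.
Single-satellite node shift = (6037.1/86164) × 360° = 25.22°.
With 8 satellites evenly phased, successive equator crossings are 25.22/8 = 3.153° apart.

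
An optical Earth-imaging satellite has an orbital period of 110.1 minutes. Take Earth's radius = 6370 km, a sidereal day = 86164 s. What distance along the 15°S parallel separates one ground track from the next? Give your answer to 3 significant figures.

T = 110.1 min = 6606.0 s.
Node shift per orbit = (6606.0/86164) × 360° = 27.60°.
Equatorial spacing = 27.60 × 111.2 km/° = 3069 km.
At 15° latitude, spacing = 3069 × cos(15°) = 2964 km.

2960 km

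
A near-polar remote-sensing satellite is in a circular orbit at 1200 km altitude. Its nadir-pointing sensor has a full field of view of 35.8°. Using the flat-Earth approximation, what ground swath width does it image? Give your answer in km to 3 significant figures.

775 km

Half-angle = 35.8°/2 = 17.9°.
Swath width ≈ 2h·tan(θ/2) = 2 × 1200 × tan(17.9°) = 775.2 km.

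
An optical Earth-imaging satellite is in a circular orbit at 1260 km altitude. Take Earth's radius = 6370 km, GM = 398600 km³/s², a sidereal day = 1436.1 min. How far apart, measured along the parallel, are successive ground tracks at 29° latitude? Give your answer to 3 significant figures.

Semi-major axis a = 6370 + 1260 = 7630 km. Period T = 2π√(a³/μ) = 2π√(7630³/398600) = 6632.8 s = 110.55 min.
Node shift per orbit = (6632.8/86166) × 360° = 27.71°.
Equatorial spacing = 27.71 × 111.2 km/° = 3081 km.
At 29° latitude, spacing = 3081 × cos(29°) = 2695 km.

2690 km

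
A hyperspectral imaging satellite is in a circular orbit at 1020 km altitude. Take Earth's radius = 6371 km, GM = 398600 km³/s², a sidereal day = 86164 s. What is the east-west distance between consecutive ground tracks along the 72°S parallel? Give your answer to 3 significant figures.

Semi-major axis a = 6371 + 1020 = 7391 km. Period T = 2π√(a³/μ) = 2π√(7391³/398600) = 6323.6 s = 105.39 min.
Node shift per orbit = (6323.6/86164) × 360° = 26.42°.
Equatorial spacing = 26.42 × 111.2 km/° = 2938 km.
At 72° latitude, spacing = 2938 × cos(72°) = 908 km.

908 km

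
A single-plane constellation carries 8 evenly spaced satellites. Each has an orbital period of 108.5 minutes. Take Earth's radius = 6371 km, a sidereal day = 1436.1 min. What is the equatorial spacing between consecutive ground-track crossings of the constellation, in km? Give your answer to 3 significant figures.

378 km

T = 108.5 min = 6510.0 s.
Single-satellite node shift = (6510.0/86166) × 360° = 27.20°.
With 8 satellites evenly phased, successive equator crossings are 27.20/8 = 3.400° apart.
That is 3.400 × 111.2 = 378 km at the equator.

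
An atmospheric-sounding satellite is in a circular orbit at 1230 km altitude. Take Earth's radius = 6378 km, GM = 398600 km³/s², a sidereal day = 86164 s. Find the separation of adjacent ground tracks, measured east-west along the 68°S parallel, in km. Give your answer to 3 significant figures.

Semi-major axis a = 6378 + 1230 = 7608 km. Period T = 2π√(a³/μ) = 2π√(7608³/398600) = 6604.2 s = 110.07 min.
Node shift per orbit = (6604.2/86164) × 360° = 27.59°.
Equatorial spacing = 27.59 × 111.3 km/° = 3072 km.
At 68° latitude, spacing = 3072 × cos(68°) = 1151 km.

1150 km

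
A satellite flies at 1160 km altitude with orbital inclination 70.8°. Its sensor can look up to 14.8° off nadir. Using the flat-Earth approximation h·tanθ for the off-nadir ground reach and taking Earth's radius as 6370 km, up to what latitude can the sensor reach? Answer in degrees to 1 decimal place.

For a prograde orbit the ground track reaches latitude ±i = ±70.8°.
Sensor half-swath on the ground ≈ 1160·tan(14.8°) = 306 km = 2.76° of latitude.
Maximum observable latitude ≈ 70.8 + 2.76 = 73.6°.

73.6°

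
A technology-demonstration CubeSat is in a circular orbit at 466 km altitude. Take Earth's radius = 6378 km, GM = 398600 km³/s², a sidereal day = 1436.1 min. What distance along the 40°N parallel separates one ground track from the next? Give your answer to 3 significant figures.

2010 km

Semi-major axis a = 6378 + 466 = 6844 km. Period T = 2π√(a³/μ) = 2π√(6844³/398600) = 5634.8 s = 93.91 min.
Node shift per orbit = (5634.8/86166) × 360° = 23.54°.
Equatorial spacing = 23.54 × 111.3 km/° = 2621 km.
At 40° latitude, spacing = 2621 × cos(40°) = 2008 km.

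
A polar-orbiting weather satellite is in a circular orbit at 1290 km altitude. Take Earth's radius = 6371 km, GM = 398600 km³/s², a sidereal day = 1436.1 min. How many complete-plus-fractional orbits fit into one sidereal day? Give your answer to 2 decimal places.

12.91

Semi-major axis a = 6371 + 1290 = 7661 km. Period T = 2π√(a³/μ) = 2π√(7661³/398600) = 6673.3 s = 111.22 min.
Orbits per sidereal day = 86166 / 6673.3 = 12.912.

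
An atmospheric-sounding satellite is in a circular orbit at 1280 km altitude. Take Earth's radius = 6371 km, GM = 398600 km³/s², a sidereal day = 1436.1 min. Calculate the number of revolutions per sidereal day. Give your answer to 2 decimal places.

Semi-major axis a = 6371 + 1280 = 7651 km. Period T = 2π√(a³/μ) = 2π√(7651³/398600) = 6660.2 s = 111.00 min.
Orbits per sidereal day = 86166 / 6660.2 = 12.937.

12.94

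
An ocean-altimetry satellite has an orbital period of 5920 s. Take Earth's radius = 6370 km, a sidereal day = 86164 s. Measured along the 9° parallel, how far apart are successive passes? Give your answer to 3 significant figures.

Node shift per orbit = (5920.0/86164) × 360° = 24.73°.
Equatorial spacing = 24.73 × 111.2 km/° = 2750 km.
At 9° latitude, spacing = 2750 × cos(9°) = 2716 km.

2720 km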